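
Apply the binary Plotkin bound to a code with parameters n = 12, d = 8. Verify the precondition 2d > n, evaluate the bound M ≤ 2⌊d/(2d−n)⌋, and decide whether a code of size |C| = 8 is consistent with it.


Plotkin bound M ≤ 4; given |C| = 8 > bound (violated).

Check applicability: 2d = 16, n = 12.
2d − n = 4 > 0, so Plotkin applies.
Compute d/(2d−n) = 8/4 ≈ 2.0000.
⌊d/(2d−n)⌋ = 2.
Plotkin bound: M ≤ 2·2 = 4.
Given |C| = 8, check: VIOLATED.
This |C| is above the Plotkin bound, so no binary code with n = 12, d = 8 and 8 codewords exists.


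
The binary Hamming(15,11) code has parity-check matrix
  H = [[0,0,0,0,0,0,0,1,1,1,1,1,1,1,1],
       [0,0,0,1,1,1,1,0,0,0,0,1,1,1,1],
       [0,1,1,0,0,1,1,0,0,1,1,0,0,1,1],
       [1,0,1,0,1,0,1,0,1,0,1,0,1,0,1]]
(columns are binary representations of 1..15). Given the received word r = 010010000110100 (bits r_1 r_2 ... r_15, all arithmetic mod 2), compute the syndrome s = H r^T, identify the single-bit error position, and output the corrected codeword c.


s = (1, 0, 1, 1)^T, error position = 11, corrected codeword c = 010010000100100

Compute s = H r^T mod 2 one row at a time:
  s_1 = 0 + 0 + 1 + 1 + 0 + 1 + 0 + 0 = 3 ≡ 1 (mod 2).
  s_2 = 0 + 1 + 0 + 0 + 0 + 1 + 0 + 0 = 2 ≡ 0 (mod 2).
  s_3 = 1 + 0 + 0 + 0 + 1 + 1 + 0 + 0 = 3 ≡ 1 (mod 2).
  s_4 = 0 + 0 + 1 + 0 + 0 + 1 + 1 + 0 = 3 ≡ 1 (mod 2).
s = (1, 0, 1, 1)^T — this equals column 11 of H (binary 1011), so error is at position 11.
Correct: flip bit 11 of r = 010010000110100 to get c = 010010000100100.


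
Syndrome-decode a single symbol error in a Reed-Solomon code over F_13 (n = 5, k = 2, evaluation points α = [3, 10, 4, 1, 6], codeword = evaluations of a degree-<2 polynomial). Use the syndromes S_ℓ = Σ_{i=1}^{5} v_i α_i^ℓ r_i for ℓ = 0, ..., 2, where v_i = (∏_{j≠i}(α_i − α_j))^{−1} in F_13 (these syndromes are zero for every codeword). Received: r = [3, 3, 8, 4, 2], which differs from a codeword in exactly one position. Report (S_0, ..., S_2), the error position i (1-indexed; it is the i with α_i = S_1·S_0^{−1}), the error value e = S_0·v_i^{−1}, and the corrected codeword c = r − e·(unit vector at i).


S = (7, 8, 11), error at position 1, error magnitude e = 5, c = [11, 3, 8, 4, 2].

Step 1: column multipliers v_i = (∏_{j≠i}(α_i − α_j))^{−1} mod 13.
  i = 1 (α = 3): (3−10)(3−4)(3−1)(3−6) = (−7)·(−1)·2·(−3) = −42 ≡ 10, so v_1 = 10^{−1} = 4 (mod 13).
  i = 2 (α = 10): (10−3)(10−4)(10−1)(10−6) = 7·6·9·4 = 1512 ≡ 4, so v_2 = 4^{−1} = 10 (mod 13).
  i = 3 (α = 4): (4−3)(4−10)(4−1)(4−6) = 1·(−6)·3·(−2) = 36 ≡ 10, so v_3 = 10^{−1} = 4 (mod 13).
  i = 4 (α = 1): (1−3)(1−10)(1−4)(1−6) = (−2)·(−9)·(−3)·(−5) = 270 ≡ 10, so v_4 = 10^{−1} = 4 (mod 13).
  i = 5 (α = 6): (6−3)(6−10)(6−4)(6−1) = 3·(−4)·2·5 = −120 ≡ 10, so v_5 = 10^{−1} = 4 (mod 13).
  v = [4, 10, 4, 4, 4].
Step 2: syndromes of r = [3, 3, 8, 4, 2] (all sums mod 13).
  S_0 = Σ v_i r_i = 4·3 + 10·3 + 4·8 + 4·4 + 4·2 = 98 ≡ 7.
  S_1 = Σ v_i α_i r_i = 4·3·3 + 10·10·3 + 4·4·8 + 4·1·4 + 4·6·2 = 528 ≡ 8.
  α_i^2 mod 13 = [9, 9, 3, 1, 10].
  S_2 = Σ v_i α_i^2 r_i = 4·9·3 + 10·9·3 + 4·3·8 + 4·1·4 + 4·10·2 = 570 ≡ 11.
  S = (7, 8, 11) ≠ 0, so r is not a codeword (an error is present).
Step 3: locate the error. For a single error e at position i, S_ℓ = v_i·e·α_i^ℓ, so α_err = S_1/S_0.
  S_0^{−1} = 7^{−1} = 2 (mod 13), so α_err = 8·2 = 16 ≡ 3 = α_1. Error position i = 1.
  Consistency check: S_2/S_1 = 11·5 = 55 ≡ 3 = α_err ✓ (single-error assumption holds).
Step 4: error magnitude e = S_0/v_1 = S_0·∏_{j≠1}(α_1 − α_j) = 7·10 = 70 ≡ 5 (mod 13).
Step 5: correct position 1: c_1 = r_1 − e = 3 − 5 ≡ 11 (mod 13). Hence c = [11, 3, 8, 4, 2].
  Check: interpolating c through the α_i gives m(x) = 7 + 10·x (degree < 2) with m(α_i) = c_i for every i, so c is indeed a codeword.


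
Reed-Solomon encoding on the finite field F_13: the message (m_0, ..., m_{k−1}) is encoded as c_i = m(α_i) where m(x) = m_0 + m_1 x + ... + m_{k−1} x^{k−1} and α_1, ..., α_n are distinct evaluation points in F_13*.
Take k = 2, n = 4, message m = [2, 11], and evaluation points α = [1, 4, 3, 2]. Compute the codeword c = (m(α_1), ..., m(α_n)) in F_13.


c = [0, 7, 9, 11]

Message polynomial: m(x) = 2 + 11·x (mod 13).
For each evaluation point α_i, compute m(α_i) mod 13:
  α_1 = 1: Horner steps 11 → 0, so m(1) = 0.
  α_2 = 4: Horner steps 11 → 7, so m(4) = 7.
  α_3 = 3: Horner steps 11 → 9, so m(3) = 9.
  α_4 = 2: Horner steps 11 → 11, so m(2) = 11.
Codeword c = [0, 7, 9, 11] ∈ F_13^4.


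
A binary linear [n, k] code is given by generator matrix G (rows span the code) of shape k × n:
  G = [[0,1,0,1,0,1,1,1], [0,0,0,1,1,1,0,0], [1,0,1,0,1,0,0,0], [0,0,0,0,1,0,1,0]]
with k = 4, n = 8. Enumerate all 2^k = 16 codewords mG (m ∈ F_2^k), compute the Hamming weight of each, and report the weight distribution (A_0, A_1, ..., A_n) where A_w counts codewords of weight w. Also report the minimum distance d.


Weight distribution: A_0 = 1, A_2 = 2, A_3 = 4, A_4 = 2, A_5 = 4, A_6 = 2, A_8 = 1. Minimum distance d = 2.

Enumerate all 2^4 = 16 messages m ∈ F_2^4.
For each, compute codeword c = mG in F_2^8, then tally its weight.
  m = 0000 → c = 00000000, weight = 0.
  m = 1000 → c = 01010111, weight = 5.
  m = 0100 → c = 00011100, weight = 3.
  m = 1100 → c = 01001011, weight = 4.
  m = 0010 → c = 10101000, weight = 3.
  m = 1010 → c = 11111111, weight = 8.
  m = 0110 → c = 10110100, weight = 4.
  m = 1110 → c = 11100011, weight = 5.
  m = 0001 → c = 00001010, weight = 2.
  m = 1001 → c = 01011101, weight = 5.
  m = 0101 → c = 00010110, weight = 3.
  m = 1101 → c = 01000001, weight = 2.
  m = 0011 → c = 10100010, weight = 3.
  m = 1011 → c = 11110101, weight = 6.
  m = 0111 → c = 10111110, weight = 6.
  m = 1111 → c = 11101001, weight = 5.
Tally weights:
  weight 0: 1 codewords.
  weight 2: 2 codewords.
  weight 3: 4 codewords.
  weight 4: 2 codewords.
  weight 5: 4 codewords.
  weight 6: 2 codewords.
  weight 8: 1 codewords.
Minimum distance d = smallest w > 0 with A_w > 0 = 2.
Sanity: Σ A_w = 16 = 2^4 = 16 ✓.


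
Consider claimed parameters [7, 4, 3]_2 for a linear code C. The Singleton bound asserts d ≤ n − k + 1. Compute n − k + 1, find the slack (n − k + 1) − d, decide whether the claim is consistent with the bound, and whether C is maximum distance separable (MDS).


Singleton RHS = n − k + 1 = 4, slack = 1, bound satisfied, not MDS.

Singleton bound: d ≤ n − k + 1.
Here n = 7, k = 4, so n − k + 1 = 4.
Given d = 3, check d ≤ 4: YES.
Slack = (n − k + 1) − d = 1.
The code is NOT MDS (slack = 1 > 0).
Description: the claimed parameters are [7, 4, 3]_2; such a code would be non-MDS.


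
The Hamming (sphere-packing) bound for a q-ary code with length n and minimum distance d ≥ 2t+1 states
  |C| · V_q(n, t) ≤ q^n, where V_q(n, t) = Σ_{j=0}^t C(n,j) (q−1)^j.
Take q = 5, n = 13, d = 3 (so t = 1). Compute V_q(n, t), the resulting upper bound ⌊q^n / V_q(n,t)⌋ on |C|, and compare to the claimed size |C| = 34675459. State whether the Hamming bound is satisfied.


V_q(n, t) = 53, q^n = 1220703125, Hamming bound = 23032134, |C| = 34675459 > bound (violated).

Step 1: Compute V_q(n, t) = Σ_{j=0}^1 C(n, j) (q−1)^j.
  j = 0: C(13,0)·(4)^0 = 1·1 = 1.
  j = 1: C(13,1)·(4)^1 = 13·4 = 52.
  V_q(n, t) = 1 + 52 = 53.
Step 2: q^n = 5^13 = 1220703125.
Step 3: Hamming bound ⌊q^n / V_q(n,t)⌋ = ⌊1220703125/53⌋ = 23032134.
Step 4: Compare |C| = 34675459 to 23032134: violated.
The claimed |C| lies above the Hamming bound, so no 5-ary code of length 13 with d ≥ 3 can have 34675459 codewords.


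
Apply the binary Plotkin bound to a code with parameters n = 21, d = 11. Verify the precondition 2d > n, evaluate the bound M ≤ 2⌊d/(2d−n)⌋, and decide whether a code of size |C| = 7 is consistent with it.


Plotkin bound M ≤ 22; given |C| = 7 ≤ bound (satisfied).

Check applicability: 2d = 22, n = 21.
2d − n = 1 > 0, so Plotkin applies.
Compute d/(2d−n) = 11/1 ≈ 11.0000.
⌊d/(2d−n)⌋ = 11.
Plotkin bound: M ≤ 2·11 = 22.
Given |C| = 7, check: satisfied.
This |C| is below the Plotkin bound.


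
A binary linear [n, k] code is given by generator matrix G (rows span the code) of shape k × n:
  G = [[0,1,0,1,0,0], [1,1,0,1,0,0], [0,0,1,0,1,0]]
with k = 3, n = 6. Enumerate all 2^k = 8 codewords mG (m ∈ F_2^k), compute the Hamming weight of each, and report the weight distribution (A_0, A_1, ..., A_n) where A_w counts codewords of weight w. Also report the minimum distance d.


Weight distribution: A_0 = 1, A_1 = 1, A_2 = 2, A_3 = 2, A_4 = 1, A_5 = 1. Minimum distance d = 1.

Enumerate all 2^3 = 8 messages m ∈ F_2^3.
For each, compute codeword c = mG in F_2^6, then tally its weight.
  m = 000 → c = 000000, weight = 0.
  m = 100 → c = 010100, weight = 2.
  m = 010 → c = 110100, weight = 3.
  m = 110 → c = 100000, weight = 1.
  m = 001 → c = 001010, weight = 2.
  m = 101 → c = 011110, weight = 4.
  m = 011 → c = 111110, weight = 5.
  m = 111 → c = 101010, weight = 3.
Tally weights:
  weight 0: 1 codewords.
  weight 1: 1 codewords.
  weight 2: 2 codewords.
  weight 3: 2 codewords.
  weight 4: 1 codewords.
  weight 5: 1 codewords.
Minimum distance d = smallest w > 0 with A_w > 0 = 1.
Sanity: Σ A_w = 8 = 2^3 = 8 ✓.


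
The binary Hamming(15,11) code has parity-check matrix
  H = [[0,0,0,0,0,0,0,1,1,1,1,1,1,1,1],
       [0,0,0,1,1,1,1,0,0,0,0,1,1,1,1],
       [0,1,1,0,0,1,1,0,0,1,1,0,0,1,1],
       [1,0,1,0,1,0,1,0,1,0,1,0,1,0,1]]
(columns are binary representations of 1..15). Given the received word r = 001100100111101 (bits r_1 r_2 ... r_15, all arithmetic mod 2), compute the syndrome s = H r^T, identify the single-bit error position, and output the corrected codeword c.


s = (1, 1, 1, 1)^T, error position = 15, corrected codeword c = 001100100111100

Compute s = H r^T mod 2 one row at a time:
  s_1 = 0 + 0 + 1 + 1 + 1 + 1 + 0 + 1 = 5 ≡ 1 (mod 2).
  s_2 = 1 + 0 + 0 + 1 + 1 + 1 + 0 + 1 = 5 ≡ 1 (mod 2).
  s_3 = 0 + 1 + 0 + 1 + 1 + 1 + 0 + 1 = 5 ≡ 1 (mod 2).
  s_4 = 0 + 1 + 0 + 1 + 0 + 1 + 1 + 1 = 5 ≡ 1 (mod 2).
s = (1, 1, 1, 1)^T — this equals column 15 of H (binary 1111), so error is at position 15.
Correct: flip bit 15 of r = 001100100111101 to get c = 001100100111100.


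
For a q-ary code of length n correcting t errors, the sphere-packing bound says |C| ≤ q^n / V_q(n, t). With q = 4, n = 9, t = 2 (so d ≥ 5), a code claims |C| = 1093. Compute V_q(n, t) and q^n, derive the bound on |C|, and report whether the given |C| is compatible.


V_q(n, t) = 352, q^n = 262144, Hamming bound = 744, |C| = 1093 > bound (violated).

Step 1: Compute V_q(n, t) = Σ_{j=0}^2 C(n, j) (q−1)^j.
  j = 0: C(9,0)·(3)^0 = 1·1 = 1.
  j = 1: C(9,1)·(3)^1 = 9·3 = 27.
  j = 2: C(9,2)·(3)^2 = 36·9 = 324.
  V_q(n, t) = 1 + 27 + 324 = 352.
Step 2: q^n = 4^9 = 262144.
Step 3: Hamming bound ⌊q^n / V_q(n,t)⌋ = ⌊262144/352⌋ = 744.
Step 4: Compare |C| = 1093 to 744: violated.
The claimed |C| lies above the Hamming bound, so no 4-ary code of length 9 with d ≥ 5 can have 1093 codewords.


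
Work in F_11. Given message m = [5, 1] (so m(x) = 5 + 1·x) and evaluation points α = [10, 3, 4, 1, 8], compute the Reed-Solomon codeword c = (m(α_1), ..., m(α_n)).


c = [4, 8, 9, 6, 2]

Message polynomial: m(x) = 5 + 1·x (mod 11).
For each evaluation point α_i, compute m(α_i) mod 11:
  α_1 = 10: Horner steps 1 → 4, so m(10) = 4.
  α_2 = 3: Horner steps 1 → 8, so m(3) = 8.
  α_3 = 4: Horner steps 1 → 9, so m(4) = 9.
  α_4 = 1: Horner steps 1 → 6, so m(1) = 6.
  α_5 = 8: Horner steps 1 → 2, so m(8) = 2.
Codeword c = [4, 8, 9, 6, 2] ∈ F_11^5.


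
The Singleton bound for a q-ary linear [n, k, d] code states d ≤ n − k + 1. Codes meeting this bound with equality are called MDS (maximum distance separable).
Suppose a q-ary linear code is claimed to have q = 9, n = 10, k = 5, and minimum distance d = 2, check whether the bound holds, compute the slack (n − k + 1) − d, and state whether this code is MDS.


Singleton RHS = n − k + 1 = 6, slack = 4, bound satisfied, not MDS.

Singleton bound: d ≤ n − k + 1.
Here n = 10, k = 5, so n − k + 1 = 6.
Given d = 2, check d ≤ 6: YES.
Slack = (n − k + 1) − d = 4.
The code is NOT MDS (slack = 4 > 0).
Description: the claimed parameters are [10, 5, 2]_9; such a code would be non-MDS.


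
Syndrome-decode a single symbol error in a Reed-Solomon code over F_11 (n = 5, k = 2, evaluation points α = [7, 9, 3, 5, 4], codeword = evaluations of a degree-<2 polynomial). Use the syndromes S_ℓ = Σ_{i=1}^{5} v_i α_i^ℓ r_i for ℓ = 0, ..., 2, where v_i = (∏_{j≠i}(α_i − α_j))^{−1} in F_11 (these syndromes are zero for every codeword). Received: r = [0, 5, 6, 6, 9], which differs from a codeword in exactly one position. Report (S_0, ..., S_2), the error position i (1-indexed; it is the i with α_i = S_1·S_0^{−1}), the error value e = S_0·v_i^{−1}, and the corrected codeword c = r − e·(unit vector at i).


S = (4, 1, 3), error at position 3, error magnitude e = 5, c = [0, 5, 1, 6, 9].

Step 1: column multipliers v_i = (∏_{j≠i}(α_i − α_j))^{−1} mod 11.
  i = 1 (α = 7): (7−9)(7−3)(7−5)(7−4) = (−2)·4·2·3 = −48 ≡ 7, so v_1 = 7^{−1} = 8 (mod 11).
  i = 2 (α = 9): (9−7)(9−3)(9−5)(9−4) = 2·6·4·5 = 240 ≡ 9, so v_2 = 9^{−1} = 5 (mod 11).
  i = 3 (α = 3): (3−7)(3−9)(3−5)(3−4) = (−4)·(−6)·(−2)·(−1) = 48 ≡ 4, so v_3 = 4^{−1} = 3 (mod 11).
  i = 4 (α = 5): (5−7)(5−9)(5−3)(5−4) = (−2)·(−4)·2·1 = 16 ≡ 5, so v_4 = 5^{−1} = 9 (mod 11).
  i = 5 (α = 4): (4−7)(4−9)(4−3)(4−5) = (−3)·(−5)·1·(−1) = −15 ≡ 7, so v_5 = 7^{−1} = 8 (mod 11).
  v = [8, 5, 3, 9, 8].
Step 2: syndromes of r = [0, 5, 6, 6, 9] (all sums mod 11).
  S_0 = Σ v_i r_i = 8·0 + 5·5 + 3·6 + 9·6 + 8·9 = 169 ≡ 4.
  S_1 = Σ v_i α_i r_i = 8·7·0 + 5·9·5 + 3·3·6 + 9·5·6 + 8·4·9 = 837 ≡ 1.
  α_i^2 mod 11 = [5, 4, 9, 3, 5].
  S_2 = Σ v_i α_i^2 r_i = 8·5·0 + 5·4·5 + 3·9·6 + 9·3·6 + 8·5·9 = 784 ≡ 3.
  S = (4, 1, 3) ≠ 0, so r is not a codeword (an error is present).
Step 3: locate the error. For a single error e at position i, S_ℓ = v_i·e·α_i^ℓ, so α_err = S_1/S_0.
  S_0^{−1} = 4^{−1} = 3 (mod 11), so α_err = 1·3 = 3 ≡ 3 = α_3. Error position i = 3.
  Consistency check: S_2/S_1 = 3·1 = 3 ≡ 3 = α_err ✓ (single-error assumption holds).
Step 4: error magnitude e = S_0/v_3 = S_0·∏_{j≠3}(α_3 − α_j) = 4·4 = 16 ≡ 5 (mod 11).
Step 5: correct position 3: c_3 = r_3 − e = 6 − 5 ≡ 1 (mod 11). Hence c = [0, 5, 1, 6, 9].
  Check: interpolating c through the α_i gives m(x) = 10 + 8·x (degree < 2) with m(α_i) = c_i for every i, so c is indeed a codeword.


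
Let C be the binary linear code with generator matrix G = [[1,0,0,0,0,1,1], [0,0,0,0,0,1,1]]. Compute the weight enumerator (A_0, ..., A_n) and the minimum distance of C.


Weight distribution: A_0 = 1, A_1 = 1, A_2 = 1, A_3 = 1. Minimum distance d = 1.

Enumerate all 2^2 = 4 messages m ∈ F_2^2.
For each, compute codeword c = mG in F_2^7, then tally its weight.
  m = 00 → c = 0000000, weight = 0.
  m = 10 → c = 1000011, weight = 3.
  m = 01 → c = 0000011, weight = 2.
  m = 11 → c = 1000000, weight = 1.
Tally weights:
  weight 0: 1 codewords.
  weight 1: 1 codewords.
  weight 2: 1 codewords.
  weight 3: 1 codewords.
Minimum distance d = smallest w > 0 with A_w > 0 = 1.
Sanity: Σ A_w = 4 = 2^2 = 4 ✓.


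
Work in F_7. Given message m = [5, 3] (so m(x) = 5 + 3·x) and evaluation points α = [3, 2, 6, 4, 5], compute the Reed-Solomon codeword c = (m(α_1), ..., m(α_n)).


c = [0, 4, 2, 3, 6]

Message polynomial: m(x) = 5 + 3·x (mod 7).
For each evaluation point α_i, compute m(α_i) mod 7:
  α_1 = 3: Horner steps 3 → 0, so m(3) = 0.
  α_2 = 2: Horner steps 3 → 4, so m(2) = 4.
  α_3 = 6: Horner steps 3 → 2, so m(6) = 2.
  α_4 = 4: Horner steps 3 → 3, so m(4) = 3.
  α_5 = 5: Horner steps 3 → 6, so m(5) = 6.
Codeword c = [0, 4, 2, 3, 6] ∈ F_7^5.


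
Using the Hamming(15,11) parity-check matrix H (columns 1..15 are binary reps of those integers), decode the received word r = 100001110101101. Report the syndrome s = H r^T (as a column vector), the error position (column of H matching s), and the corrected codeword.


s = (1, 1, 0, 0)^T, error position = 12, corrected codeword c = 100001110100101

Compute s = H r^T mod 2 one row at a time:
  s_1 = 1 + 0 + 1 + 0 + 1 + 1 + 0 + 1 = 5 ≡ 1 (mod 2).
  s_2 = 0 + 0 + 1 + 1 + 1 + 1 + 0 + 1 = 5 ≡ 1 (mod 2).
  s_3 = 0 + 0 + 1 + 1 + 1 + 0 + 0 + 1 = 4 ≡ 0 (mod 2).
  s_4 = 1 + 0 + 0 + 1 + 0 + 0 + 1 + 1 = 4 ≡ 0 (mod 2).
s = (1, 1, 0, 0)^T — this equals column 12 of H (binary 1100), so error is at position 12.
Correct: flip bit 12 of r = 100001110101101 to get c = 100001110100101.


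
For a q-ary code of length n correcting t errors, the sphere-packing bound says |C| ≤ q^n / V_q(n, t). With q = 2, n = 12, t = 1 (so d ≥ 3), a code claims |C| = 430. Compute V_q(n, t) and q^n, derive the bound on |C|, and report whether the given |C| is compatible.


V_q(n, t) = 13, q^n = 4096, Hamming bound = 315, |C| = 430 > bound (violated).

Step 1: Compute V_q(n, t) = Σ_{j=0}^1 C(n, j) (q−1)^j.
  j = 0: C(12,0)·(1)^0 = 1·1 = 1.
  j = 1: C(12,1)·(1)^1 = 12·1 = 12.
  V_q(n, t) = 1 + 12 = 13.
Step 2: q^n = 2^12 = 4096.
Step 3: Hamming bound ⌊q^n / V_q(n,t)⌋ = ⌊4096/13⌋ = 315.
Step 4: Compare |C| = 430 to 315: violated.
The claimed |C| lies above the Hamming bound, so no 2-ary code of length 12 with d ≥ 3 can have 430 codewords.


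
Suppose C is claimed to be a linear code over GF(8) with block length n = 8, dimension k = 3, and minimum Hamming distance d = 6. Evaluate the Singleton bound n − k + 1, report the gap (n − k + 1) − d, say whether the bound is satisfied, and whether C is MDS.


Singleton RHS = n − k + 1 = 6, slack = 0, bound satisfied, MDS.

Singleton bound: d ≤ n − k + 1.
Here n = 8, k = 3, so n − k + 1 = 6.
Given d = 6, check d ≤ 6: YES.
Slack = (n − k + 1) − d = 0.
The code is MDS (slack = 0).
Description: the claimed parameters are [8, 3, 6]_8; such a code would be MDS (meets Singleton bound).


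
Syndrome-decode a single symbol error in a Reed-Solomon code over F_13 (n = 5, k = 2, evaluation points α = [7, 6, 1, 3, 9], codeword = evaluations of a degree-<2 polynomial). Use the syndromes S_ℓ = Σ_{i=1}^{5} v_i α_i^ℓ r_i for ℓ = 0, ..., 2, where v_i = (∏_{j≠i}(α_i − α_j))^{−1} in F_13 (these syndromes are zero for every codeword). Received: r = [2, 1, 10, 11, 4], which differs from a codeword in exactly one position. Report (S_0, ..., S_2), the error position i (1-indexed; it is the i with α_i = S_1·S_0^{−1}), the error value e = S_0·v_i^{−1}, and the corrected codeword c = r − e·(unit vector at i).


S = (12, 12, 12), error at position 3, error magnitude e = 1, c = [2, 1, 9, 11, 4].

Step 1: column multipliers v_i = (∏_{j≠i}(α_i − α_j))^{−1} mod 13.
  i = 1 (α = 7): (7−6)(7−1)(7−3)(7−9) = 1·6·4·(−2) = −48 ≡ 4, so v_1 = 4^{−1} = 10 (mod 13).
  i = 2 (α = 6): (6−7)(6−1)(6−3)(6−9) = (−1)·5·3·(−3) = 45 ≡ 6, so v_2 = 6^{−1} = 11 (mod 13).
  i = 3 (α = 1): (1−7)(1−6)(1−3)(1−9) = (−6)·(−5)·(−2)·(−8) = 480 ≡ 12, so v_3 = 12^{−1} = 12 (mod 13).
  i = 4 (α = 3): (3−7)(3−6)(3−1)(3−9) = (−4)·(−3)·2·(−6) = −144 ≡ 12, so v_4 = 12^{−1} = 12 (mod 13).
  i = 5 (α = 9): (9−7)(9−6)(9−1)(9−3) = 2·3·8·6 = 288 ≡ 2, so v_5 = 2^{−1} = 7 (mod 13).
  v = [10, 11, 12, 12, 7].
Step 2: syndromes of r = [2, 1, 10, 11, 4] (all sums mod 13).
  S_0 = Σ v_i r_i = 10·2 + 11·1 + 12·10 + 12·11 + 7·4 = 311 ≡ 12.
  S_1 = Σ v_i α_i r_i = 10·7·2 + 11·6·1 + 12·1·10 + 12·3·11 + 7·9·4 = 974 ≡ 12.
  α_i^2 mod 13 = [10, 10, 1, 9, 3].
  S_2 = Σ v_i α_i^2 r_i = 10·10·2 + 11·10·1 + 12·1·10 + 12·9·11 + 7·3·4 = 1702 ≡ 12.
  S = (12, 12, 12) ≠ 0, so r is not a codeword (an error is present).
Step 3: locate the error. For a single error e at position i, S_ℓ = v_i·e·α_i^ℓ, so α_err = S_1/S_0.
  S_0^{−1} = 12^{−1} = 12 (mod 13), so α_err = 12·12 = 144 ≡ 1 = α_3. Error position i = 3.
  Consistency check: S_2/S_1 = 12·12 = 144 ≡ 1 = α_err ✓ (single-error assumption holds).
Step 4: error magnitude e = S_0/v_3 = S_0·∏_{j≠3}(α_3 − α_j) = 12·12 = 144 ≡ 1 (mod 13).
Step 5: correct position 3: c_3 = r_3 − e = 10 − 1 ≡ 9 (mod 13). Hence c = [2, 1, 9, 11, 4].
  Check: interpolating c through the α_i gives m(x) = 8 + 1·x (degree < 2) with m(α_i) = c_i for every i, so c is indeed a codeword.


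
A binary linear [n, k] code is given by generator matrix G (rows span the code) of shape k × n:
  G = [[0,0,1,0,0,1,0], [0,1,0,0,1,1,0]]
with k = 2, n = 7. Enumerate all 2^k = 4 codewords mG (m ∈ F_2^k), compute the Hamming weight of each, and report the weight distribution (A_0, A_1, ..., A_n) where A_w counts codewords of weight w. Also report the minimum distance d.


Weight distribution: A_0 = 1, A_2 = 1, A_3 = 2. Minimum distance d = 2.

Enumerate all 2^2 = 4 messages m ∈ F_2^2.
For each, compute codeword c = mG in F_2^7, then tally its weight.
  m = 00 → c = 0000000, weight = 0.
  m = 10 → c = 0010010, weight = 2.
  m = 01 → c = 0100110, weight = 3.
  m = 11 → c = 0110100, weight = 3.
Tally weights:
  weight 0: 1 codewords.
  weight 2: 1 codewords.
  weight 3: 2 codewords.
Minimum distance d = smallest w > 0 with A_w > 0 = 2.
Sanity: Σ A_w = 4 = 2^2 = 4 ✓.


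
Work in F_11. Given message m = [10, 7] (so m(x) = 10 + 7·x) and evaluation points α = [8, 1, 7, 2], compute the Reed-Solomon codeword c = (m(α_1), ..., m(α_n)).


c = [0, 6, 4, 2]

Message polynomial: m(x) = 10 + 7·x (mod 11).
For each evaluation point α_i, compute m(α_i) mod 11:
  α_1 = 8: Horner steps 7 → 0, so m(8) = 0.
  α_2 = 1: Horner steps 7 → 6, so m(1) = 6.
  α_3 = 7: Horner steps 7 → 4, so m(7) = 4.
  α_4 = 2: Horner steps 7 → 2, so m(2) = 2.
Codeword c = [0, 6, 4, 2] ∈ F_11^4.


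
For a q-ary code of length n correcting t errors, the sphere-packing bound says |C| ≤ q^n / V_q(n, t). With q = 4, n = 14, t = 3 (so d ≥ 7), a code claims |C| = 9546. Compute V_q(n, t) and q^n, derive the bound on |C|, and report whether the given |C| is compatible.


V_q(n, t) = 10690, q^n = 268435456, Hamming bound = 25110, |C| = 9546 ≤ bound (satisfied).

Step 1: Compute V_q(n, t) = Σ_{j=0}^3 C(n, j) (q−1)^j.
  j = 0: C(14,0)·(3)^0 = 1·1 = 1.
  j = 1: C(14,1)·(3)^1 = 14·3 = 42.
  j = 2: C(14,2)·(3)^2 = 91·9 = 819.
  j = 3: C(14,3)·(3)^3 = 364·27 = 9828.
  V_q(n, t) = 1 + 42 + 819 + 9828 = 10690.
Step 2: q^n = 4^14 = 268435456.
Step 3: Hamming bound ⌊q^n / V_q(n,t)⌋ = ⌊268435456/10690⌋ = 25110.
Step 4: Compare |C| = 9546 to 25110: satisfied.
The claimed |C| lies below the Hamming bound.


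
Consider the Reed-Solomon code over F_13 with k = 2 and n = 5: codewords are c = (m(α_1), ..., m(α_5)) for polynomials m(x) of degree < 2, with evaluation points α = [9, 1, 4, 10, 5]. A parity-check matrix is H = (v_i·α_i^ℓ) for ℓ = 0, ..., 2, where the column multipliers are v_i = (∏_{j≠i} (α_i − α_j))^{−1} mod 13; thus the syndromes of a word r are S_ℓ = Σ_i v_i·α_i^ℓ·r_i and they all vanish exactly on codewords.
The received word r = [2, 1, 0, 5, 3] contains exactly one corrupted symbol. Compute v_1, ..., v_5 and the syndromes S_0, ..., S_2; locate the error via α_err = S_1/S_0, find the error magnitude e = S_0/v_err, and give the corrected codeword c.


S = (6, 6, 6), error at position 2, error magnitude e = 10, c = [2, 4, 0, 5, 3].

Step 1: column multipliers v_i = (∏_{j≠i}(α_i − α_j))^{−1} mod 13.
  i = 1 (α = 9): (9−1)(9−4)(9−10)(9−5) = 8·5·(−1)·4 = −160 ≡ 9, so v_1 = 9^{−1} = 3 (mod 13).
  i = 2 (α = 1): (1−9)(1−4)(1−10)(1−5) = (−8)·(−3)·(−9)·(−4) = 864 ≡ 6, so v_2 = 6^{−1} = 11 (mod 13).
  i = 3 (α = 4): (4−9)(4−1)(4−10)(4−5) = (−5)·3·(−6)·(−1) = −90 ≡ 1, so v_3 = 1^{−1} = 1 (mod 13).
  i = 4 (α = 10): (10−9)(10−1)(10−4)(10−5) = 1·9·6·5 = 270 ≡ 10, so v_4 = 10^{−1} = 4 (mod 13).
  i = 5 (α = 5): (5−9)(5−1)(5−4)(5−10) = (−4)·4·1·(−5) = 80 ≡ 2, so v_5 = 2^{−1} = 7 (mod 13).
  v = [3, 11, 1, 4, 7].
Step 2: syndromes of r = [2, 1, 0, 5, 3] (all sums mod 13).
  S_0 = Σ v_i r_i = 3·2 + 11·1 + 1·0 + 4·5 + 7·3 = 58 ≡ 6.
  S_1 = Σ v_i α_i r_i = 3·9·2 + 11·1·1 + 1·4·0 + 4·10·5 + 7·5·3 = 370 ≡ 6.
  α_i^2 mod 13 = [3, 1, 3, 9, 12].
  S_2 = Σ v_i α_i^2 r_i = 3·3·2 + 11·1·1 + 1·3·0 + 4·9·5 + 7·12·3 = 461 ≡ 6.
  S = (6, 6, 6) ≠ 0, so r is not a codeword (an error is present).
Step 3: locate the error. For a single error e at position i, S_ℓ = v_i·e·α_i^ℓ, so α_err = S_1/S_0.
  S_0^{−1} = 6^{−1} = 11 (mod 13), so α_err = 6·11 = 66 ≡ 1 = α_2. Error position i = 2.
  Consistency check: S_2/S_1 = 6·11 = 66 ≡ 1 = α_err ✓ (single-error assumption holds).
Step 4: error magnitude e = S_0/v_2 = S_0·∏_{j≠2}(α_2 − α_j) = 6·6 = 36 ≡ 10 (mod 13).
Step 5: correct position 2: c_2 = r_2 − e = 1 − 10 ≡ 4 (mod 13). Hence c = [2, 4, 0, 5, 3].
  Check: interpolating c through the α_i gives m(x) = 1 + 3·x (degree < 2) with m(α_i) = c_i for every i, so c is indeed a codeword.


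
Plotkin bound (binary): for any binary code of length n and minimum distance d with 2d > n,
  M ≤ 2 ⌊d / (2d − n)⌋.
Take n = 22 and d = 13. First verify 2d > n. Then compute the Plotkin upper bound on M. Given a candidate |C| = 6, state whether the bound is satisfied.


Plotkin bound M ≤ 6; given |C| = 6 ≤ bound (satisfied).

Check applicability: 2d = 26, n = 22.
2d − n = 4 > 0, so Plotkin applies.
Compute d/(2d−n) = 13/4 ≈ 3.2500.
⌊d/(2d−n)⌋ = 3.
Plotkin bound: M ≤ 2·3 = 6.
Given |C| = 6, check: satisfied.
This |C| is at the Plotkin bound.


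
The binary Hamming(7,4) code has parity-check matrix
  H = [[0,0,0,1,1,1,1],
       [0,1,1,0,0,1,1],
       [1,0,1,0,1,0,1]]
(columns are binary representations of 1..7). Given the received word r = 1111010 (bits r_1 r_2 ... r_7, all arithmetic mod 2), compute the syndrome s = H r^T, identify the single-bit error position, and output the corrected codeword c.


s = (0, 1, 0)^T, error position = 2, corrected codeword c = 1011010

Compute s = H r^T mod 2 one row at a time:
  s_1 = 1 + 0 + 1 + 0 = 2 ≡ 0 (mod 2).
  s_2 = 1 + 1 + 1 + 0 = 3 ≡ 1 (mod 2).
  s_3 = 1 + 1 + 0 + 0 = 2 ≡ 0 (mod 2).
s = (0, 1, 0)^T — this equals column 2 of H (binary 010), so error is at position 2.
Correct: flip bit 2 of r = 1111010 to get c = 1011010.


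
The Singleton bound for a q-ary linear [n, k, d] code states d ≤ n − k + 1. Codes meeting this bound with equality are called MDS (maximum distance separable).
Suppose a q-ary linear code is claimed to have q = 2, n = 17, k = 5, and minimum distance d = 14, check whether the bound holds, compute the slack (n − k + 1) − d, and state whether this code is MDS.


Singleton RHS = n − k + 1 = 13, slack = -1, bound violated (no such code; not MDS).

Singleton bound: d ≤ n − k + 1.
Here n = 17, k = 5, so n − k + 1 = 13.
Given d = 14, check d ≤ 13: NO.
Slack = (n − k + 1) − d = -1.
The slack is negative: d = 14 exceeds n − k + 1 = 13 by 1, so the Singleton bound is violated and no linear [17, 5, 14]_2 code can exist. In particular it is not MDS (MDS requires d = n − k + 1 exactly).
Description: the claimed parameters are [17, 5, 14]_2; such a code would be impossible (violates the Singleton bound).


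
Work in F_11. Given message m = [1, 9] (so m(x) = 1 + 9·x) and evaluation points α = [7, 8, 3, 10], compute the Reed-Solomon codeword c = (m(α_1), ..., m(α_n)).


c = [9, 7, 6, 3]

Message polynomial: m(x) = 1 + 9·x (mod 11).
For each evaluation point α_i, compute m(α_i) mod 11:
  α_1 = 7: Horner steps 9 → 9, so m(7) = 9.
  α_2 = 8: Horner steps 9 → 7, so m(8) = 7.
  α_3 = 3: Horner steps 9 → 6, so m(3) = 6.
  α_4 = 10: Horner steps 9 → 3, so m(10) = 3.
Codeword c = [9, 7, 6, 3] ∈ F_11^4.


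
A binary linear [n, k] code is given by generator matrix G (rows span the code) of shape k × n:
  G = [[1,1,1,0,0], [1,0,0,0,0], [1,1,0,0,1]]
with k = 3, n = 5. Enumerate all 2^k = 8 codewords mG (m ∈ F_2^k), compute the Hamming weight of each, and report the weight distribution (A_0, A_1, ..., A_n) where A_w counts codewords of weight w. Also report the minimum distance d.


Weight distribution: A_0 = 1, A_1 = 1, A_2 = 3, A_3 = 3. Minimum distance d = 1.

Enumerate all 2^3 = 8 messages m ∈ F_2^3.
For each, compute codeword c = mG in F_2^5, then tally its weight.
  m = 000 → c = 00000, weight = 0.
  m = 100 → c = 11100, weight = 3.
  m = 010 → c = 10000, weight = 1.
  m = 110 → c = 01100, weight = 2.
  m = 001 → c = 11001, weight = 3.
  m = 101 → c = 00101, weight = 2.
  m = 011 → c = 01001, weight = 2.
  m = 111 → c = 10101, weight = 3.
Tally weights:
  weight 0: 1 codewords.
  weight 1: 1 codewords.
  weight 2: 3 codewords.
  weight 3: 3 codewords.
Minimum distance d = smallest w > 0 with A_w > 0 = 1.
Sanity: Σ A_w = 8 = 2^3 = 8 ✓.


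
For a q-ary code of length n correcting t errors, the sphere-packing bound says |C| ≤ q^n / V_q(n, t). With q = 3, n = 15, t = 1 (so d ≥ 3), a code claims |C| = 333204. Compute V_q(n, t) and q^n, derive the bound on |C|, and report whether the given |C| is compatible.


V_q(n, t) = 31, q^n = 14348907, Hamming bound = 462867, |C| = 333204 ≤ bound (satisfied).

Step 1: Compute V_q(n, t) = Σ_{j=0}^1 C(n, j) (q−1)^j.
  j = 0: C(15,0)·(2)^0 = 1·1 = 1.
  j = 1: C(15,1)·(2)^1 = 15·2 = 30.
  V_q(n, t) = 1 + 30 = 31.
Step 2: q^n = 3^15 = 14348907.
Step 3: Hamming bound ⌊q^n / V_q(n,t)⌋ = ⌊14348907/31⌋ = 462867.
Step 4: Compare |C| = 333204 to 462867: satisfied.
The claimed |C| lies below the Hamming bound.


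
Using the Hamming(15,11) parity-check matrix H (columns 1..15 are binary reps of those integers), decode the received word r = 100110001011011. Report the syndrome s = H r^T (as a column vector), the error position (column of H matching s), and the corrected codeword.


s = (1, 1, 1, 1)^T, error position = 15, corrected codeword c = 100110001011010

Compute s = H r^T mod 2 one row at a time:
  s_1 = 0 + 1 + 0 + 1 + 1 + 0 + 1 + 1 = 5 ≡ 1 (mod 2).
  s_2 = 1 + 1 + 0 + 0 + 1 + 0 + 1 + 1 = 5 ≡ 1 (mod 2).
  s_3 = 0 + 0 + 0 + 0 + 0 + 1 + 1 + 1 = 3 ≡ 1 (mod 2).
  s_4 = 1 + 0 + 1 + 0 + 1 + 1 + 0 + 1 = 5 ≡ 1 (mod 2).
s = (1, 1, 1, 1)^T — this equals column 15 of H (binary 1111), so error is at position 15.
Correct: flip bit 15 of r = 100110001011011 to get c = 100110001011010.


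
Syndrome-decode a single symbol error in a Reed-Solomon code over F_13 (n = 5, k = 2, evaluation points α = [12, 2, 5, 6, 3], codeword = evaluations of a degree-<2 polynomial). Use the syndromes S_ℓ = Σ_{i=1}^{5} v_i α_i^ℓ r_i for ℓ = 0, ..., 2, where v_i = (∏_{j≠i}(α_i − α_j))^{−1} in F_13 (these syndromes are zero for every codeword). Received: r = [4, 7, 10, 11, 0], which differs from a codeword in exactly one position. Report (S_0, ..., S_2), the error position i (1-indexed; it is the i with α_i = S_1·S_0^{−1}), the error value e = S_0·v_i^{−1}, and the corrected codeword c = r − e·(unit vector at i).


S = (4, 12, 10), error at position 5, error magnitude e = 5, c = [4, 7, 10, 11, 8].

Step 1: column multipliers v_i = (∏_{j≠i}(α_i − α_j))^{−1} mod 13.
  i = 1 (α = 12): (12−2)(12−5)(12−6)(12−3) = 10·7·6·9 = 3780 ≡ 10, so v_1 = 10^{−1} = 4 (mod 13).
  i = 2 (α = 2): (2−12)(2−5)(2−6)(2−3) = (−10)·(−3)·(−4)·(−1) = 120 ≡ 3, so v_2 = 3^{−1} = 9 (mod 13).
  i = 3 (α = 5): (5−12)(5−2)(5−6)(5−3) = (−7)·3·(−1)·2 = 42 ≡ 3, so v_3 = 3^{−1} = 9 (mod 13).
  i = 4 (α = 6): (6−12)(6−2)(6−5)(6−3) = (−6)·4·1·3 = −72 ≡ 6, so v_4 = 6^{−1} = 11 (mod 13).
  i = 5 (α = 3): (3−12)(3−2)(3−5)(3−6) = (−9)·1·(−2)·(−3) = −54 ≡ 11, so v_5 = 11^{−1} = 6 (mod 13).
  v = [4, 9, 9, 11, 6].
Step 2: syndromes of r = [4, 7, 10, 11, 0] (all sums mod 13).
  S_0 = Σ v_i r_i = 4·4 + 9·7 + 9·10 + 11·11 + 6·0 = 290 ≡ 4.
  S_1 = Σ v_i α_i r_i = 4·12·4 + 9·2·7 + 9·5·10 + 11·6·11 + 6·3·0 = 1494 ≡ 12.
  α_i^2 mod 13 = [1, 4, 12, 10, 9].
  S_2 = Σ v_i α_i^2 r_i = 4·1·4 + 9·4·7 + 9·12·10 + 11·10·11 + 6·9·0 = 2558 ≡ 10.
  S = (4, 12, 10) ≠ 0, so r is not a codeword (an error is present).
Step 3: locate the error. For a single error e at position i, S_ℓ = v_i·e·α_i^ℓ, so α_err = S_1/S_0.
  S_0^{−1} = 4^{−1} = 10 (mod 13), so α_err = 12·10 = 120 ≡ 3 = α_5. Error position i = 5.
  Consistency check: S_2/S_1 = 10·12 = 120 ≡ 3 = α_err ✓ (single-error assumption holds).
Step 4: error magnitude e = S_0/v_5 = S_0·∏_{j≠5}(α_5 − α_j) = 4·11 = 44 ≡ 5 (mod 13).
Step 5: correct position 5: c_5 = r_5 − e = 0 − 5 ≡ 8 (mod 13). Hence c = [4, 7, 10, 11, 8].
  Check: interpolating c through the α_i gives m(x) = 5 + 1·x (degree < 2) with m(α_i) = c_i for every i, so c is indeed a codeword.


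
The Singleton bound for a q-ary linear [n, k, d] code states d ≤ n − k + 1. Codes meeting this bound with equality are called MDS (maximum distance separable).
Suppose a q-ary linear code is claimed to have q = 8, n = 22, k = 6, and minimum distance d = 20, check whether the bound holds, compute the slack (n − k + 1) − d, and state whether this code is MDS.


Singleton RHS = n − k + 1 = 17, slack = -3, bound violated (no such code; not MDS).

Singleton bound: d ≤ n − k + 1.
Here n = 22, k = 6, so n − k + 1 = 17.
Given d = 20, check d ≤ 17: NO.
Slack = (n − k + 1) − d = -3.
The slack is negative: d = 20 exceeds n − k + 1 = 17 by 3, so the Singleton bound is violated and no linear [22, 6, 20]_8 code can exist. In particular it is not MDS (MDS requires d = n − k + 1 exactly).
Description: the claimed parameters are [22, 6, 20]_8; such a code would be impossible (violates the Singleton bound).


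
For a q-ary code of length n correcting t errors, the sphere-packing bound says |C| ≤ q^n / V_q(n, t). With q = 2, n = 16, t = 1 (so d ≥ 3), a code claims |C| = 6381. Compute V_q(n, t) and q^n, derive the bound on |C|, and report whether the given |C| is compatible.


V_q(n, t) = 17, q^n = 65536, Hamming bound = 3855, |C| = 6381 > bound (violated).

Step 1: Compute V_q(n, t) = Σ_{j=0}^1 C(n, j) (q−1)^j.
  j = 0: C(16,0)·(1)^0 = 1·1 = 1.
  j = 1: C(16,1)·(1)^1 = 16·1 = 16.
  V_q(n, t) = 1 + 16 = 17.
Step 2: q^n = 2^16 = 65536.
Step 3: Hamming bound ⌊q^n / V_q(n,t)⌋ = ⌊65536/17⌋ = 3855.
Step 4: Compare |C| = 6381 to 3855: violated.
The claimed |C| lies above the Hamming bound, so no 2-ary code of length 16 with d ≥ 3 can have 6381 codewords.


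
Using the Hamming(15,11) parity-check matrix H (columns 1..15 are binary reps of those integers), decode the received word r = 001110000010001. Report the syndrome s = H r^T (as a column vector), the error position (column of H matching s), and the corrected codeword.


s = (0, 1, 1, 0)^T, error position = 6, corrected codeword c = 001111000010001

Compute s = H r^T mod 2 one row at a time:
  s_1 = 0 + 0 + 0 + 1 + 0 + 0 + 0 + 1 = 2 ≡ 0 (mod 2).
  s_2 = 1 + 1 + 0 + 0 + 0 + 0 + 0 + 1 = 3 ≡ 1 (mod 2).
  s_3 = 0 + 1 + 0 + 0 + 0 + 1 + 0 + 1 = 3 ≡ 1 (mod 2).
  s_4 = 0 + 1 + 1 + 0 + 0 + 1 + 0 + 1 = 4 ≡ 0 (mod 2).
s = (0, 1, 1, 0)^T — this equals column 6 of H (binary 0110), so error is at position 6.
Correct: flip bit 6 of r = 001110000010001 to get c = 001111000010001.


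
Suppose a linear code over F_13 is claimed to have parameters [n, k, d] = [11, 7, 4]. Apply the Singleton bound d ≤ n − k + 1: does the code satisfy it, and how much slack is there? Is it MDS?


Singleton RHS = n − k + 1 = 5, slack = 1, bound satisfied, not MDS.

Singleton bound: d ≤ n − k + 1.
Here n = 11, k = 7, so n − k + 1 = 5.
Given d = 4, check d ≤ 5: YES.
Slack = (n − k + 1) − d = 1.
The code is NOT MDS (slack = 1 > 0).
Description: the claimed parameters are [11, 7, 4]_13; such a code would be non-MDS.


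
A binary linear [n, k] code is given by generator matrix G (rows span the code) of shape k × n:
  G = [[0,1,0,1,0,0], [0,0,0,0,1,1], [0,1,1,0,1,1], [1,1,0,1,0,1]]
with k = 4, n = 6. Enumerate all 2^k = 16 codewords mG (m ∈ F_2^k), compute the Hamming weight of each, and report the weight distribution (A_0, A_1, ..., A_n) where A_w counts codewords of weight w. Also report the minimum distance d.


Weight distribution: A_0 = 1, A_2 = 6, A_4 = 9. Minimum distance d = 2.

Enumerate all 2^4 = 16 messages m ∈ F_2^4.
For each, compute codeword c = mG in F_2^6, then tally its weight.
  m = 0000 → c = 000000, weight = 0.
  m = 1000 → c = 010100, weight = 2.
  m = 0100 → c = 000011, weight = 2.
  m = 1100 → c = 010111, weight = 4.
  m = 0010 → c = 011011, weight = 4.
  m = 1010 → c = 001111, weight = 4.
  m = 0110 → c = 011000, weight = 2.
  m = 1110 → c = 001100, weight = 2.
  m = 0001 → c = 110101, weight = 4.
  m = 1001 → c = 100001, weight = 2.
  m = 0101 → c = 110110, weight = 4.
  m = 1101 → c = 100010, weight = 2.
  m = 0011 → c = 101110, weight = 4.
  m = 1011 → c = 111010, weight = 4.
  m = 0111 → c = 101101, weight = 4.
  m = 1111 → c = 111001, weight = 4.
Tally weights:
  weight 0: 1 codewords.
  weight 2: 6 codewords.
  weight 4: 9 codewords.
Minimum distance d = smallest w > 0 with A_w > 0 = 2.
Sanity: Σ A_w = 16 = 2^4 = 16 ✓.


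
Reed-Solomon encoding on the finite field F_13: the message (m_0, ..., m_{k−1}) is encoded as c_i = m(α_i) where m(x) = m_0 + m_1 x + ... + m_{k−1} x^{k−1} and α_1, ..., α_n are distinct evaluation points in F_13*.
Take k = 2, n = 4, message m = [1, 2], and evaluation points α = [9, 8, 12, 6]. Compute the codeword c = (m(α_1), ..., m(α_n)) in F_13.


c = [6, 4, 12, 0]

Message polynomial: m(x) = 1 + 2·x (mod 13).
For each evaluation point α_i, compute m(α_i) mod 13:
  α_1 = 9: Horner steps 2 → 6, so m(9) = 6.
  α_2 = 8: Horner steps 2 → 4, so m(8) = 4.
  α_3 = 12: Horner steps 2 → 12, so m(12) = 12.
  α_4 = 6: Horner steps 2 → 0, so m(6) = 0.
Codeword c = [6, 4, 12, 0] ∈ F_13^4.


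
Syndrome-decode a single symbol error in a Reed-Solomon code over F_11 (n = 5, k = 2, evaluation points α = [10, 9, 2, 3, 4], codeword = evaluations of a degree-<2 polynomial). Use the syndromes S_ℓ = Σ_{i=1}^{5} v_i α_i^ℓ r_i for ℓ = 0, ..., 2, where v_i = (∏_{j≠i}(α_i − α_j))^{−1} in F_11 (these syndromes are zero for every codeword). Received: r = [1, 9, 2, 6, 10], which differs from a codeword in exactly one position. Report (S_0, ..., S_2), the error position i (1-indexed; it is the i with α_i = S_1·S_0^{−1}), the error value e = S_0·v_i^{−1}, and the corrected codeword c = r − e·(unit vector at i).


S = (10, 2, 7), error at position 2, error magnitude e = 1, c = [1, 8, 2, 6, 10].

Step 1: column multipliers v_i = (∏_{j≠i}(α_i − α_j))^{−1} mod 11.
  i = 1 (α = 10): (10−9)(10−2)(10−3)(10−4) = 1·8·7·6 = 336 ≡ 6, so v_1 = 6^{−1} = 2 (mod 11).
  i = 2 (α = 9): (9−10)(9−2)(9−3)(9−4) = (−1)·7·6·5 = −210 ≡ 10, so v_2 = 10^{−1} = 10 (mod 11).
  i = 3 (α = 2): (2−10)(2−9)(2−3)(2−4) = (−8)·(−7)·(−1)·(−2) = 112 ≡ 2, so v_3 = 2^{−1} = 6 (mod 11).
  i = 4 (α = 3): (3−10)(3−9)(3−2)(3−4) = (−7)·(−6)·1·(−1) = −42 ≡ 2, so v_4 = 2^{−1} = 6 (mod 11).
  i = 5 (α = 4): (4−10)(4−9)(4−2)(4−3) = (−6)·(−5)·2·1 = 60 ≡ 5, so v_5 = 5^{−1} = 9 (mod 11).
  v = [2, 10, 6, 6, 9].
Step 2: syndromes of r = [1, 9, 2, 6, 10] (all sums mod 11).
  S_0 = Σ v_i r_i = 2·1 + 10·9 + 6·2 + 6·6 + 9·10 = 230 ≡ 10.
  S_1 = Σ v_i α_i r_i = 2·10·1 + 10·9·9 + 6·2·2 + 6·3·6 + 9·4·10 = 1322 ≡ 2.
  α_i^2 mod 11 = [1, 4, 4, 9, 5].
  S_2 = Σ v_i α_i^2 r_i = 2·1·1 + 10·4·9 + 6·4·2 + 6·9·6 + 9·5·10 = 1184 ≡ 7.
  S = (10, 2, 7) ≠ 0, so r is not a codeword (an error is present).
Step 3: locate the error. For a single error e at position i, S_ℓ = v_i·e·α_i^ℓ, so α_err = S_1/S_0.
  S_0^{−1} = 10^{−1} = 10 (mod 11), so α_err = 2·10 = 20 ≡ 9 = α_2. Error position i = 2.
  Consistency check: S_2/S_1 = 7·6 = 42 ≡ 9 = α_err ✓ (single-error assumption holds).
Step 4: error magnitude e = S_0/v_2 = S_0·∏_{j≠2}(α_2 − α_j) = 10·10 = 100 ≡ 1 (mod 11).
Step 5: correct position 2: c_2 = r_2 − e = 9 − 1 ≡ 8 (mod 11). Hence c = [1, 8, 2, 6, 10].
  Check: interpolating c through the α_i gives m(x) = 5 + 4·x (degree < 2) with m(α_i) = c_i for every i, so c is indeed a codeword.
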